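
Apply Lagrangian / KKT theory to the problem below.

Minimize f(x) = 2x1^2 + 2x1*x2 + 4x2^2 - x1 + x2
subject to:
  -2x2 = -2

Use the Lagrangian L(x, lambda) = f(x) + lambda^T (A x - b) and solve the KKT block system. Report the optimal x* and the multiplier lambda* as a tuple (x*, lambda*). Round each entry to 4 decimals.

Form the Lagrangian:
  L(x, lambda) = (1/2) x^T Q x + c^T x + lambda^T (A x - b)
Stationarity (grad_x L = 0): Q x + c + A^T lambda = 0.
Primal feasibility: A x = b.

This gives the KKT block system:
  [ Q   A^T ] [ x     ]   [-c ]
  [ A    0  ] [ lambda ] = [ b ]

Solving the linear system:
  x*      = (-0.25, 1)
  lambda* = (4.25)
  f(x*)   = 4.875

x* = (-0.25, 1), lambda* = (4.25)


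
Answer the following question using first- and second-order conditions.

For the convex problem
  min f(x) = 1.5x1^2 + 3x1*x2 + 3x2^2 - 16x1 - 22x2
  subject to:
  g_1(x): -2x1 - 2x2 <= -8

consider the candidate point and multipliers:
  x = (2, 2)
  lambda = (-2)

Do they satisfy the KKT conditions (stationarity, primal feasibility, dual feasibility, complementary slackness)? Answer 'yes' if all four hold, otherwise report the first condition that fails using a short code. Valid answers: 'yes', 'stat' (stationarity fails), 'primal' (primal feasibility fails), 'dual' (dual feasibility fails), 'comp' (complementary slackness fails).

Gradient of f: grad f(x) = Q x + c = (-4, -4)
Constraint values g_i(x) = a_i^T x - b_i:
  g_1((2, 2)) = 0
Stationarity residual: grad f(x) + sum_i lambda_i a_i = (0, 0)
  -> stationarity OK
Primal feasibility (all g_i <= 0): OK
Dual feasibility (all lambda_i >= 0): FAILS
Complementary slackness (lambda_i * g_i(x) = 0 for all i): OK

Verdict: the first failing condition is dual_feasibility -> dual.

dual


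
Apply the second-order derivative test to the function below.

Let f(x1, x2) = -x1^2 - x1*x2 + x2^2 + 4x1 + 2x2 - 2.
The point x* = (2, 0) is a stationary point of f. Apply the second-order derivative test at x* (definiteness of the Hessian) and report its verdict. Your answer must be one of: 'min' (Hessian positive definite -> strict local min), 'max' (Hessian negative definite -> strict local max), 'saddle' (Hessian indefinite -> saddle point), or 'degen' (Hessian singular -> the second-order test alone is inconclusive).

Compute the Hessian H = grad^2 f:
  H = [[-2, -1], [-1, 2]]
Verify stationarity: grad f(x*) = H x* + g = (0, 0).
Eigenvalues of H: -2.2361, 2.2361.
Eigenvalues have mixed signs, so H is indefinite -> x* is a saddle point.

saddle


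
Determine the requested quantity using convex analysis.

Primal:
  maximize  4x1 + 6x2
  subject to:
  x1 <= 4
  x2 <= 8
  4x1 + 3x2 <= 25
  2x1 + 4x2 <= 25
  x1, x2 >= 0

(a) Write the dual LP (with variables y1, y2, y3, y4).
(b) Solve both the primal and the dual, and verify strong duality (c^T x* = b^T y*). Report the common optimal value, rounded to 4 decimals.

The standard primal-dual pair for 'max c^T x s.t. A x <= b, x >= 0' is:
  Dual:  min b^T y  s.t.  A^T y >= c,  y >= 0.

So the dual LP is:
  minimize  4y1 + 8y2 + 25y3 + 25y4
  subject to:
    y1 + 4y3 + 2y4 >= 4
    y2 + 3y3 + 4y4 >= 6
    y1, y2, y3, y4 >= 0

Solving the primal: x* = (2.5, 5).
  primal value c^T x* = 40.
Solving the dual: y* = (0, 0, 0.4, 1.2).
  dual value b^T y* = 40.
Strong duality: c^T x* = b^T y*. Confirmed.

40


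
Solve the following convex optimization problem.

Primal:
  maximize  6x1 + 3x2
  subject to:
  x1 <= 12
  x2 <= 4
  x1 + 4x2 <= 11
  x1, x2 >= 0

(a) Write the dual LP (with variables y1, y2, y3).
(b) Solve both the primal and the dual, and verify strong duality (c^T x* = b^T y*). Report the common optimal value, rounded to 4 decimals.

The standard primal-dual pair for 'max c^T x s.t. A x <= b, x >= 0' is:
  Dual:  min b^T y  s.t.  A^T y >= c,  y >= 0.

So the dual LP is:
  minimize  12y1 + 4y2 + 11y3
  subject to:
    y1 + y3 >= 6
    y2 + 4y3 >= 3
    y1, y2, y3 >= 0

Solving the primal: x* = (11, 0).
  primal value c^T x* = 66.
Solving the dual: y* = (0, 0, 6).
  dual value b^T y* = 66.
Strong duality: c^T x* = b^T y*. Confirmed.

66


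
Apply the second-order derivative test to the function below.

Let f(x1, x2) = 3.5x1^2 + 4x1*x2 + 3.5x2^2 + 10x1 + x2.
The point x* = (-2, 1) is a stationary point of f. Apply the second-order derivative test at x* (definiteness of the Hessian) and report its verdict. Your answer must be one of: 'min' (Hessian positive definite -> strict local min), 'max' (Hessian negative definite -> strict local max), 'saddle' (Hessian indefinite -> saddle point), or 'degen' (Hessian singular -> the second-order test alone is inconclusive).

Compute the Hessian H = grad^2 f:
  H = [[7, 4], [4, 7]]
Verify stationarity: grad f(x*) = H x* + g = (0, 0).
Eigenvalues of H: 3, 11.
Both eigenvalues > 0, so H is positive definite -> x* is a strict local min.

min


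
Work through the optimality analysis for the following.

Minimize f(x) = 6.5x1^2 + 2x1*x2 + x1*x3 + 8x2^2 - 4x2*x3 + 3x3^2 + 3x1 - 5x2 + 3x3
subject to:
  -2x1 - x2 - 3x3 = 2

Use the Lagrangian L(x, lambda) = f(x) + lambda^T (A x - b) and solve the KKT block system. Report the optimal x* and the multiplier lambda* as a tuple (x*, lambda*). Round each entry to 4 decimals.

Form the Lagrangian:
  L(x, lambda) = (1/2) x^T Q x + c^T x + lambda^T (A x - b)
Stationarity (grad_x L = 0): Q x + c + A^T lambda = 0.
Primal feasibility: A x = b.

This gives the KKT block system:
  [ Q   A^T ] [ x     ]   [-c ]
  [ A    0  ] [ lambda ] = [ b ]

Solving the linear system:
  x*      = (-0.283, 0.1864, -0.5401)
  lambda* = (-0.4231)
  f(x*)   = -1.2776

x* = (-0.283, 0.1864, -0.5401), lambda* = (-0.4231)


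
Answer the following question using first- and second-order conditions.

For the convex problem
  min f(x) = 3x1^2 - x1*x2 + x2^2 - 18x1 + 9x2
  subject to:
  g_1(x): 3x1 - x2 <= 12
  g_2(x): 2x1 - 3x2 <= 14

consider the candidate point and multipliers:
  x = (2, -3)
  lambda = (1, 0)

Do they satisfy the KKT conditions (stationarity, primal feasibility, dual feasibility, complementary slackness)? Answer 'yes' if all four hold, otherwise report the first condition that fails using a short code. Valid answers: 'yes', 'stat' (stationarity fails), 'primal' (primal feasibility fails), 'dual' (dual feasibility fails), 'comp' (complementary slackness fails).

Gradient of f: grad f(x) = Q x + c = (-3, 1)
Constraint values g_i(x) = a_i^T x - b_i:
  g_1((2, -3)) = -3
  g_2((2, -3)) = -1
Stationarity residual: grad f(x) + sum_i lambda_i a_i = (0, 0)
  -> stationarity OK
Primal feasibility (all g_i <= 0): OK
Dual feasibility (all lambda_i >= 0): OK
Complementary slackness (lambda_i * g_i(x) = 0 for all i): FAILS

Verdict: the first failing condition is complementary_slackness -> comp.

comp


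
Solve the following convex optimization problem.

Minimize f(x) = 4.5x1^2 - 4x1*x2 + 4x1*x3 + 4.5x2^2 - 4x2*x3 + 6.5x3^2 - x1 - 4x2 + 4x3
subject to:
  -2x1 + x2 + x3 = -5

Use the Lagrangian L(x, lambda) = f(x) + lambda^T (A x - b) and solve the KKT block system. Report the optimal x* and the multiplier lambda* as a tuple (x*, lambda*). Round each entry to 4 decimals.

Form the Lagrangian:
  L(x, lambda) = (1/2) x^T Q x + c^T x + lambda^T (A x - b)
Stationarity (grad_x L = 0): Q x + c + A^T lambda = 0.
Primal feasibility: A x = b.

This gives the KKT block system:
  [ Q   A^T ] [ x     ]   [-c ]
  [ A    0  ] [ lambda ] = [ b ]

Solving the linear system:
  x*      = (1.9341, 0.141, -1.2729)
  lambda* = (5.3755)
  f(x*)   = 9.6438

x* = (1.9341, 0.141, -1.2729), lambda* = (5.3755)


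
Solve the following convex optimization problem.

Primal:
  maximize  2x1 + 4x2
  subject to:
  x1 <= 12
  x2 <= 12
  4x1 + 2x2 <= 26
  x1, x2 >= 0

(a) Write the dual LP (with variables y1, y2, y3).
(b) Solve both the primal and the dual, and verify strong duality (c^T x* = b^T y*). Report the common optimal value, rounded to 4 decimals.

The standard primal-dual pair for 'max c^T x s.t. A x <= b, x >= 0' is:
  Dual:  min b^T y  s.t.  A^T y >= c,  y >= 0.

So the dual LP is:
  minimize  12y1 + 12y2 + 26y3
  subject to:
    y1 + 4y3 >= 2
    y2 + 2y3 >= 4
    y1, y2, y3 >= 0

Solving the primal: x* = (0.5, 12).
  primal value c^T x* = 49.
Solving the dual: y* = (0, 3, 0.5).
  dual value b^T y* = 49.
Strong duality: c^T x* = b^T y*. Confirmed.

49


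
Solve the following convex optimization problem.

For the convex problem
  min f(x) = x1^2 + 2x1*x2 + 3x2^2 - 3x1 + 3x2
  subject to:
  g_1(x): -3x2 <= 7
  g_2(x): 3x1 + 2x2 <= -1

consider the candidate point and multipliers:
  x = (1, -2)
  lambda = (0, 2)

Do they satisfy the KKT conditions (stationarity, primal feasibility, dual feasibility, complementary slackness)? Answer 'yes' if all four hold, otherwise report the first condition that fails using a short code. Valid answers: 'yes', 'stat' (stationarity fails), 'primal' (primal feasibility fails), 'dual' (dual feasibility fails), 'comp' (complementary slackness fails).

Gradient of f: grad f(x) = Q x + c = (-5, -7)
Constraint values g_i(x) = a_i^T x - b_i:
  g_1((1, -2)) = -1
  g_2((1, -2)) = 0
Stationarity residual: grad f(x) + sum_i lambda_i a_i = (1, -3)
  -> stationarity FAILS
Primal feasibility (all g_i <= 0): OK
Dual feasibility (all lambda_i >= 0): OK
Complementary slackness (lambda_i * g_i(x) = 0 for all i): OK

Verdict: the first failing condition is stationarity -> stat.

stat


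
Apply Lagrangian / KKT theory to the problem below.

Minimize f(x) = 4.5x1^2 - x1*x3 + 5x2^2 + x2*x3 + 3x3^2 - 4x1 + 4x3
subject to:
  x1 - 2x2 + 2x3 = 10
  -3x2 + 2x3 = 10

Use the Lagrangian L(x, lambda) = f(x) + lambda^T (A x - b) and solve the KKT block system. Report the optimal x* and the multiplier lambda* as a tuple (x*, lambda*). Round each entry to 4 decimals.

Form the Lagrangian:
  L(x, lambda) = (1/2) x^T Q x + c^T x + lambda^T (A x - b)
Stationarity (grad_x L = 0): Q x + c + A^T lambda = 0.
Primal feasibility: A x = b.

This gives the KKT block system:
  [ Q   A^T ] [ x     ]   [-c ]
  [ A    0  ] [ lambda ] = [ b ]

Solving the linear system:
  x*      = (1.6883, -1.6883, 2.4675)
  lambda* = (-8.7273, 1.013)
  f(x*)   = 40.1299

x* = (1.6883, -1.6883, 2.4675), lambda* = (-8.7273, 1.013)


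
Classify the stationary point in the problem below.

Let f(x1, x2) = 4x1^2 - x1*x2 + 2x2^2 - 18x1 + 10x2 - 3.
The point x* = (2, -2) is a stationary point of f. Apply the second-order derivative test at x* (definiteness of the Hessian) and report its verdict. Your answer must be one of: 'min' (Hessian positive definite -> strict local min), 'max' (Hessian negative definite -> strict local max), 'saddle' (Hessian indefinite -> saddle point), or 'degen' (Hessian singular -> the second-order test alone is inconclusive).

Compute the Hessian H = grad^2 f:
  H = [[8, -1], [-1, 4]]
Verify stationarity: grad f(x*) = H x* + g = (0, 0).
Eigenvalues of H: 3.7639, 8.2361.
Both eigenvalues > 0, so H is positive definite -> x* is a strict local min.

min


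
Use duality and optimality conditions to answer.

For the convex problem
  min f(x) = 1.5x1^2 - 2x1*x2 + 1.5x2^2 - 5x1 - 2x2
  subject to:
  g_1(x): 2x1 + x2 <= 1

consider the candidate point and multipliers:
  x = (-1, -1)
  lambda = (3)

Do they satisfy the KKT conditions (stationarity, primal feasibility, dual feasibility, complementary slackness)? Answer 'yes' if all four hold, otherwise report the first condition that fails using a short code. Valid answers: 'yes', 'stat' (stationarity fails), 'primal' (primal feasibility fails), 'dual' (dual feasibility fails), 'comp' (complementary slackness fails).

Gradient of f: grad f(x) = Q x + c = (-6, -3)
Constraint values g_i(x) = a_i^T x - b_i:
  g_1((-1, -1)) = -4
Stationarity residual: grad f(x) + sum_i lambda_i a_i = (0, 0)
  -> stationarity OK
Primal feasibility (all g_i <= 0): OK
Dual feasibility (all lambda_i >= 0): OK
Complementary slackness (lambda_i * g_i(x) = 0 for all i): FAILS

Verdict: the first failing condition is complementary_slackness -> comp.

comp


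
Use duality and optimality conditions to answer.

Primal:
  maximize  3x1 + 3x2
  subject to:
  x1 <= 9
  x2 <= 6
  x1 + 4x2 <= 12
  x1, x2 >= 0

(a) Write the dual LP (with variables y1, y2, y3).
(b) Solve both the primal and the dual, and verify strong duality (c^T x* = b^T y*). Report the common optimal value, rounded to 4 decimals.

The standard primal-dual pair for 'max c^T x s.t. A x <= b, x >= 0' is:
  Dual:  min b^T y  s.t.  A^T y >= c,  y >= 0.

So the dual LP is:
  minimize  9y1 + 6y2 + 12y3
  subject to:
    y1 + y3 >= 3
    y2 + 4y3 >= 3
    y1, y2, y3 >= 0

Solving the primal: x* = (9, 0.75).
  primal value c^T x* = 29.25.
Solving the dual: y* = (2.25, 0, 0.75).
  dual value b^T y* = 29.25.
Strong duality: c^T x* = b^T y*. Confirmed.

29.25


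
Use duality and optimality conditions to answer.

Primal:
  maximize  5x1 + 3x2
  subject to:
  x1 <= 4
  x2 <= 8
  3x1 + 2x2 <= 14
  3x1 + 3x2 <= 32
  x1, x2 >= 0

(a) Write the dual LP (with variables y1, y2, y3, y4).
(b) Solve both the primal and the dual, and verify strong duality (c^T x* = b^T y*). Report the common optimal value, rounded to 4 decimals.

The standard primal-dual pair for 'max c^T x s.t. A x <= b, x >= 0' is:
  Dual:  min b^T y  s.t.  A^T y >= c,  y >= 0.

So the dual LP is:
  minimize  4y1 + 8y2 + 14y3 + 32y4
  subject to:
    y1 + 3y3 + 3y4 >= 5
    y2 + 2y3 + 3y4 >= 3
    y1, y2, y3, y4 >= 0

Solving the primal: x* = (4, 1).
  primal value c^T x* = 23.
Solving the dual: y* = (0.5, 0, 1.5, 0).
  dual value b^T y* = 23.
Strong duality: c^T x* = b^T y*. Confirmed.

23


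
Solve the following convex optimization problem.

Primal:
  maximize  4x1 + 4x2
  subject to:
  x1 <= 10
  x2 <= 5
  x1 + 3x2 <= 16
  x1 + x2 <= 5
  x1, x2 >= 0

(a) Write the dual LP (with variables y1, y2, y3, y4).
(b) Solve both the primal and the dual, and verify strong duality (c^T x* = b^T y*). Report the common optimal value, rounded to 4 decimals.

The standard primal-dual pair for 'max c^T x s.t. A x <= b, x >= 0' is:
  Dual:  min b^T y  s.t.  A^T y >= c,  y >= 0.

So the dual LP is:
  minimize  10y1 + 5y2 + 16y3 + 5y4
  subject to:
    y1 + y3 + y4 >= 4
    y2 + 3y3 + y4 >= 4
    y1, y2, y3, y4 >= 0

Solving the primal: x* = (5, 0).
  primal value c^T x* = 20.
Solving the dual: y* = (0, 0, 0, 4).
  dual value b^T y* = 20.
Strong duality: c^T x* = b^T y*. Confirmed.

20


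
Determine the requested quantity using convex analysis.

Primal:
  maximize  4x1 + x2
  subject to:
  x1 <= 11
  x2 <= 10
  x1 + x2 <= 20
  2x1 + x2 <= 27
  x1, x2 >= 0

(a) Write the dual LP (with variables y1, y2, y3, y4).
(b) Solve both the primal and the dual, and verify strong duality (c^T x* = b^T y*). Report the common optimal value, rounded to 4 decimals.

The standard primal-dual pair for 'max c^T x s.t. A x <= b, x >= 0' is:
  Dual:  min b^T y  s.t.  A^T y >= c,  y >= 0.

So the dual LP is:
  minimize  11y1 + 10y2 + 20y3 + 27y4
  subject to:
    y1 + y3 + 2y4 >= 4
    y2 + y3 + y4 >= 1
    y1, y2, y3, y4 >= 0

Solving the primal: x* = (11, 5).
  primal value c^T x* = 49.
Solving the dual: y* = (2, 0, 0, 1).
  dual value b^T y* = 49.
Strong duality: c^T x* = b^T y*. Confirmed.

49


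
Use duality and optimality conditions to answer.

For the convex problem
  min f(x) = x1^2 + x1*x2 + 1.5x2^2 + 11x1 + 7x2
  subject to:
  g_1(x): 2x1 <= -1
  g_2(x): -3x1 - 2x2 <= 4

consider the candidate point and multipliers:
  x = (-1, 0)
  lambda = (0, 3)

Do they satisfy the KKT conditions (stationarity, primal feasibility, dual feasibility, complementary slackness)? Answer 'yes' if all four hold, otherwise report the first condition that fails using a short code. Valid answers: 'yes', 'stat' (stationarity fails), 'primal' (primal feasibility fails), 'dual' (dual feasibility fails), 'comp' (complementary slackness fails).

Gradient of f: grad f(x) = Q x + c = (9, 6)
Constraint values g_i(x) = a_i^T x - b_i:
  g_1((-1, 0)) = -1
  g_2((-1, 0)) = -1
Stationarity residual: grad f(x) + sum_i lambda_i a_i = (0, 0)
  -> stationarity OK
Primal feasibility (all g_i <= 0): OK
Dual feasibility (all lambda_i >= 0): OK
Complementary slackness (lambda_i * g_i(x) = 0 for all i): FAILS

Verdict: the first failing condition is complementary_slackness -> comp.

comp


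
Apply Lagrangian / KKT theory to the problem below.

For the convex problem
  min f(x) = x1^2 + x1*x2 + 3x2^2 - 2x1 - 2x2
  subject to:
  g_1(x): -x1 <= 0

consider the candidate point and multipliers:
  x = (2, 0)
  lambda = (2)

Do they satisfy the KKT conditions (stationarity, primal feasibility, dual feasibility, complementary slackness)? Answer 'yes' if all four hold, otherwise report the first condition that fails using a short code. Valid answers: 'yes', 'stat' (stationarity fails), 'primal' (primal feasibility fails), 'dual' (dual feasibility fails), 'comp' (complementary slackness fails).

Gradient of f: grad f(x) = Q x + c = (2, 0)
Constraint values g_i(x) = a_i^T x - b_i:
  g_1((2, 0)) = -2
Stationarity residual: grad f(x) + sum_i lambda_i a_i = (0, 0)
  -> stationarity OK
Primal feasibility (all g_i <= 0): OK
Dual feasibility (all lambda_i >= 0): OK
Complementary slackness (lambda_i * g_i(x) = 0 for all i): FAILS

Verdict: the first failing condition is complementary_slackness -> comp.

comp


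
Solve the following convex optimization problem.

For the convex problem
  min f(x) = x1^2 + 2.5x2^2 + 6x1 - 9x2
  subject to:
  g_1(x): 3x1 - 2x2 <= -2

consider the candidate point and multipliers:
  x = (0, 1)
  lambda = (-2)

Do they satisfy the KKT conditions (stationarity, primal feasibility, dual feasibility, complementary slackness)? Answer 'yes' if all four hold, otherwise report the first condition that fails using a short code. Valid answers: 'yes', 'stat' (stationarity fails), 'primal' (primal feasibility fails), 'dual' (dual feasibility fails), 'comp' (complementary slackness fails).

Gradient of f: grad f(x) = Q x + c = (6, -4)
Constraint values g_i(x) = a_i^T x - b_i:
  g_1((0, 1)) = 0
Stationarity residual: grad f(x) + sum_i lambda_i a_i = (0, 0)
  -> stationarity OK
Primal feasibility (all g_i <= 0): OK
Dual feasibility (all lambda_i >= 0): FAILS
Complementary slackness (lambda_i * g_i(x) = 0 for all i): OK

Verdict: the first failing condition is dual_feasibility -> dual.

dual


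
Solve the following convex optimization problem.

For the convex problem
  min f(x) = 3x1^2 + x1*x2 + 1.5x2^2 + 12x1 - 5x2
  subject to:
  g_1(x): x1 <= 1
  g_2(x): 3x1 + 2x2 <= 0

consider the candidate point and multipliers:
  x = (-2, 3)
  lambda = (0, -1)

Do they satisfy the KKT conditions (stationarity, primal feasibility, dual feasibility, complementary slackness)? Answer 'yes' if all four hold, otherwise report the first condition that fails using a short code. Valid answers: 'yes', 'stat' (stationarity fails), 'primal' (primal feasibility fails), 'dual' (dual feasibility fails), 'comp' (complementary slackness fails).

Gradient of f: grad f(x) = Q x + c = (3, 2)
Constraint values g_i(x) = a_i^T x - b_i:
  g_1((-2, 3)) = -3
  g_2((-2, 3)) = 0
Stationarity residual: grad f(x) + sum_i lambda_i a_i = (0, 0)
  -> stationarity OK
Primal feasibility (all g_i <= 0): OK
Dual feasibility (all lambda_i >= 0): FAILS
Complementary slackness (lambda_i * g_i(x) = 0 for all i): OK

Verdict: the first failing condition is dual_feasibility -> dual.

dual


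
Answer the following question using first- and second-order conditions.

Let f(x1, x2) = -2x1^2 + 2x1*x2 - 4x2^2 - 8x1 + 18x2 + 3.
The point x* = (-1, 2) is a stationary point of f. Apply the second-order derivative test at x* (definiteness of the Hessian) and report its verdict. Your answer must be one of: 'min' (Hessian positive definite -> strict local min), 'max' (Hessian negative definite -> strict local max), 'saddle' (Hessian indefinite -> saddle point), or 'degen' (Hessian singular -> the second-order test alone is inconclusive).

Compute the Hessian H = grad^2 f:
  H = [[-4, 2], [2, -8]]
Verify stationarity: grad f(x*) = H x* + g = (0, 0).
Eigenvalues of H: -8.8284, -3.1716.
Both eigenvalues < 0, so H is negative definite -> x* is a strict local max.

max


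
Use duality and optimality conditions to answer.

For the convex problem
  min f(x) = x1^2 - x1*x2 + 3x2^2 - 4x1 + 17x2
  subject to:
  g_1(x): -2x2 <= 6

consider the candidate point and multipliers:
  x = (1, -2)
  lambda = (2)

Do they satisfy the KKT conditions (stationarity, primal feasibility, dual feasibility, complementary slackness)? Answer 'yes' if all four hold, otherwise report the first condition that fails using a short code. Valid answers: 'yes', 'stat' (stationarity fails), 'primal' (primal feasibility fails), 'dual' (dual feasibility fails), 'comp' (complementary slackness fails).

Gradient of f: grad f(x) = Q x + c = (0, 4)
Constraint values g_i(x) = a_i^T x - b_i:
  g_1((1, -2)) = -2
Stationarity residual: grad f(x) + sum_i lambda_i a_i = (0, 0)
  -> stationarity OK
Primal feasibility (all g_i <= 0): OK
Dual feasibility (all lambda_i >= 0): OK
Complementary slackness (lambda_i * g_i(x) = 0 for all i): FAILS

Verdict: the first failing condition is complementary_slackness -> comp.

comp


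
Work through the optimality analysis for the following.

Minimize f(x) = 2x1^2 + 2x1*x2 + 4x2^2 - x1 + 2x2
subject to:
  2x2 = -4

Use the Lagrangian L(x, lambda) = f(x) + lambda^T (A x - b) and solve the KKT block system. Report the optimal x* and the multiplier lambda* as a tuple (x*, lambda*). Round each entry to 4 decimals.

Form the Lagrangian:
  L(x, lambda) = (1/2) x^T Q x + c^T x + lambda^T (A x - b)
Stationarity (grad_x L = 0): Q x + c + A^T lambda = 0.
Primal feasibility: A x = b.

This gives the KKT block system:
  [ Q   A^T ] [ x     ]   [-c ]
  [ A    0  ] [ lambda ] = [ b ]

Solving the linear system:
  x*      = (1.25, -2)
  lambda* = (5.75)
  f(x*)   = 8.875

x* = (1.25, -2), lambda* = (5.75)


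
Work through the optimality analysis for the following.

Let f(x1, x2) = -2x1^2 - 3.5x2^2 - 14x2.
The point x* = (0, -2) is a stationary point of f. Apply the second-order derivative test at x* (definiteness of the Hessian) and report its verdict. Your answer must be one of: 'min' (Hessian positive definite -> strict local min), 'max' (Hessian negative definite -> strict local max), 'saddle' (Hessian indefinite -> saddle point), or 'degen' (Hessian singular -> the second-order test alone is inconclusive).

Compute the Hessian H = grad^2 f:
  H = [[-4, 0], [0, -7]]
Verify stationarity: grad f(x*) = H x* + g = (0, 0).
Eigenvalues of H: -7, -4.
Both eigenvalues < 0, so H is negative definite -> x* is a strict local max.

max


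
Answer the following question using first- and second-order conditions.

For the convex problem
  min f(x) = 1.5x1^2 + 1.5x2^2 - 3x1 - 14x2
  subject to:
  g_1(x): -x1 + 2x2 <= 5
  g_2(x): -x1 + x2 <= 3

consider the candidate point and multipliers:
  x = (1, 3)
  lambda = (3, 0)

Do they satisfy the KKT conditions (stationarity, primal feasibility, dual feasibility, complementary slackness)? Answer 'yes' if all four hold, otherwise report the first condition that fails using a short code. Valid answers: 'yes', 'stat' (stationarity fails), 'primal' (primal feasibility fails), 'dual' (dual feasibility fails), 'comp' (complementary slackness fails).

Gradient of f: grad f(x) = Q x + c = (0, -5)
Constraint values g_i(x) = a_i^T x - b_i:
  g_1((1, 3)) = 0
  g_2((1, 3)) = -1
Stationarity residual: grad f(x) + sum_i lambda_i a_i = (-3, 1)
  -> stationarity FAILS
Primal feasibility (all g_i <= 0): OK
Dual feasibility (all lambda_i >= 0): OK
Complementary slackness (lambda_i * g_i(x) = 0 for all i): OK

Verdict: the first failing condition is stationarity -> stat.

stat


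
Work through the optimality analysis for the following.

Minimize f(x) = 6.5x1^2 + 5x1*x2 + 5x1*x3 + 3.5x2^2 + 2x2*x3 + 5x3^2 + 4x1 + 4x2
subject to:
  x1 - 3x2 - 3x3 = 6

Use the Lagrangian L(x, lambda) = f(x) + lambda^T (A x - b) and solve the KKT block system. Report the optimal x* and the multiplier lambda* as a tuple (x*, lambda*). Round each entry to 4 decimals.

Form the Lagrangian:
  L(x, lambda) = (1/2) x^T Q x + c^T x + lambda^T (A x - b)
Stationarity (grad_x L = 0): Q x + c + A^T lambda = 0.
Primal feasibility: A x = b.

This gives the KKT block system:
  [ Q   A^T ] [ x     ]   [-c ]
  [ A    0  ] [ lambda ] = [ b ]

Solving the linear system:
  x*      = (0.5068, -1.4345, -0.3966)
  lambda* = (-1.4335)
  f(x*)   = 2.4451

x* = (0.5068, -1.4345, -0.3966), lambda* = (-1.4335)


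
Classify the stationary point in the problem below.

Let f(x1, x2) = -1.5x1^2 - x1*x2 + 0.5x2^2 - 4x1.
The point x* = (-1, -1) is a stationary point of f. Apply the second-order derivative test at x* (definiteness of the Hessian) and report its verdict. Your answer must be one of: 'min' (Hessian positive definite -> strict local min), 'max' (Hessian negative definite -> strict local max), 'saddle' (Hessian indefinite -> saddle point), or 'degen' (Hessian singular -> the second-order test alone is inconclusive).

Compute the Hessian H = grad^2 f:
  H = [[-3, -1], [-1, 1]]
Verify stationarity: grad f(x*) = H x* + g = (0, 0).
Eigenvalues of H: -3.2361, 1.2361.
Eigenvalues have mixed signs, so H is indefinite -> x* is a saddle point.

saddle


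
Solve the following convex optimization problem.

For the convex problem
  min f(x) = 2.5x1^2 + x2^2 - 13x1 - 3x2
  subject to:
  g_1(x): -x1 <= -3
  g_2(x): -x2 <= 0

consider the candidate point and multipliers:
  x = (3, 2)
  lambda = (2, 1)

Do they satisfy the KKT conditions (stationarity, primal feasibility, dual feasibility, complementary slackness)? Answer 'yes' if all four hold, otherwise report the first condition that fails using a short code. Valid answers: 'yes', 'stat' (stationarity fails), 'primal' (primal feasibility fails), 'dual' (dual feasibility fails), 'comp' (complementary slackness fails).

Gradient of f: grad f(x) = Q x + c = (2, 1)
Constraint values g_i(x) = a_i^T x - b_i:
  g_1((3, 2)) = 0
  g_2((3, 2)) = -2
Stationarity residual: grad f(x) + sum_i lambda_i a_i = (0, 0)
  -> stationarity OK
Primal feasibility (all g_i <= 0): OK
Dual feasibility (all lambda_i >= 0): OK
Complementary slackness (lambda_i * g_i(x) = 0 for all i): FAILS

Verdict: the first failing condition is complementary_slackness -> comp.

comp


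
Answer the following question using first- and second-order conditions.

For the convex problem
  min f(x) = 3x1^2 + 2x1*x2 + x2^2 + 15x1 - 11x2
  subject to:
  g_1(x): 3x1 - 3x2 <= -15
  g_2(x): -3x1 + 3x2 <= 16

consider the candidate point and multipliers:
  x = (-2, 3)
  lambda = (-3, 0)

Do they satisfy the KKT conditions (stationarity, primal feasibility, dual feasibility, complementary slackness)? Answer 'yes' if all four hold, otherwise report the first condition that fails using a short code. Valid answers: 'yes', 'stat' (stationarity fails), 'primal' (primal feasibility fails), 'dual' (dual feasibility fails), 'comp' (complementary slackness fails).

Gradient of f: grad f(x) = Q x + c = (9, -9)
Constraint values g_i(x) = a_i^T x - b_i:
  g_1((-2, 3)) = 0
  g_2((-2, 3)) = -1
Stationarity residual: grad f(x) + sum_i lambda_i a_i = (0, 0)
  -> stationarity OK
Primal feasibility (all g_i <= 0): OK
Dual feasibility (all lambda_i >= 0): FAILS
Complementary slackness (lambda_i * g_i(x) = 0 for all i): OK

Verdict: the first failing condition is dual_feasibility -> dual.

dual


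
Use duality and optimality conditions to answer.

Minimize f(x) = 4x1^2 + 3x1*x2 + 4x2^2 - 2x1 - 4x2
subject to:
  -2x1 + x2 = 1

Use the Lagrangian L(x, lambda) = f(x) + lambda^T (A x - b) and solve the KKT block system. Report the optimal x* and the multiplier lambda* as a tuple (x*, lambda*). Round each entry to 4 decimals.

Form the Lagrangian:
  L(x, lambda) = (1/2) x^T Q x + c^T x + lambda^T (A x - b)
Stationarity (grad_x L = 0): Q x + c + A^T lambda = 0.
Primal feasibility: A x = b.

This gives the KKT block system:
  [ Q   A^T ] [ x     ]   [-c ]
  [ A    0  ] [ lambda ] = [ b ]

Solving the linear system:
  x*      = (-0.1731, 0.6538)
  lambda* = (-0.7115)
  f(x*)   = -0.7788

x* = (-0.1731, 0.6538), lambda* = (-0.7115)


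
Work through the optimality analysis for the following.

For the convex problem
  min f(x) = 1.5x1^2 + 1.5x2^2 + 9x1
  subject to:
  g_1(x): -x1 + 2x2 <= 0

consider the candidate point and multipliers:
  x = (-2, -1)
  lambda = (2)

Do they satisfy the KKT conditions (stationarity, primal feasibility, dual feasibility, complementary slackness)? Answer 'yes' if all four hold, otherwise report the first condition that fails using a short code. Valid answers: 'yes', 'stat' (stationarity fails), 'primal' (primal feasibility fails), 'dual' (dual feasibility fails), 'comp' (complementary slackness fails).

Gradient of f: grad f(x) = Q x + c = (3, -3)
Constraint values g_i(x) = a_i^T x - b_i:
  g_1((-2, -1)) = 0
Stationarity residual: grad f(x) + sum_i lambda_i a_i = (1, 1)
  -> stationarity FAILS
Primal feasibility (all g_i <= 0): OK
Dual feasibility (all lambda_i >= 0): OK
Complementary slackness (lambda_i * g_i(x) = 0 for all i): OK

Verdict: the first failing condition is stationarity -> stat.

stat


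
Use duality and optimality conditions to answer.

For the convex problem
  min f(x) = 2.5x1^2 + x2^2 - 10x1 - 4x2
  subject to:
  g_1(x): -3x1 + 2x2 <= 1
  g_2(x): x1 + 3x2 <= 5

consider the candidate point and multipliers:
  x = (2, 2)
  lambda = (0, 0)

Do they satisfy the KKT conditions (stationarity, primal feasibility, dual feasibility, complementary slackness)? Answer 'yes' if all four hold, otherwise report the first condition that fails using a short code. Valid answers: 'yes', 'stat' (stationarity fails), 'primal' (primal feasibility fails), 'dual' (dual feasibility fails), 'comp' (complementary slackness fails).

Gradient of f: grad f(x) = Q x + c = (0, 0)
Constraint values g_i(x) = a_i^T x - b_i:
  g_1((2, 2)) = -3
  g_2((2, 2)) = 3
Stationarity residual: grad f(x) + sum_i lambda_i a_i = (0, 0)
  -> stationarity OK
Primal feasibility (all g_i <= 0): FAILS
Dual feasibility (all lambda_i >= 0): OK
Complementary slackness (lambda_i * g_i(x) = 0 for all i): OK

Verdict: the first failing condition is primal_feasibility -> primal.

primal


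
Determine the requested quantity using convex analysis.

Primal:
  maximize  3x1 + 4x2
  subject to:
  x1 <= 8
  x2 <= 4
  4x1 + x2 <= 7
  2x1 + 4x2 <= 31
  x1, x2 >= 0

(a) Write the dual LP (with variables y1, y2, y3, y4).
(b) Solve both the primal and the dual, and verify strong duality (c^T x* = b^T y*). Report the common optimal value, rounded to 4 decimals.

The standard primal-dual pair for 'max c^T x s.t. A x <= b, x >= 0' is:
  Dual:  min b^T y  s.t.  A^T y >= c,  y >= 0.

So the dual LP is:
  minimize  8y1 + 4y2 + 7y3 + 31y4
  subject to:
    y1 + 4y3 + 2y4 >= 3
    y2 + y3 + 4y4 >= 4
    y1, y2, y3, y4 >= 0

Solving the primal: x* = (0.75, 4).
  primal value c^T x* = 18.25.
Solving the dual: y* = (0, 3.25, 0.75, 0).
  dual value b^T y* = 18.25.
Strong duality: c^T x* = b^T y*. Confirmed.

18.25


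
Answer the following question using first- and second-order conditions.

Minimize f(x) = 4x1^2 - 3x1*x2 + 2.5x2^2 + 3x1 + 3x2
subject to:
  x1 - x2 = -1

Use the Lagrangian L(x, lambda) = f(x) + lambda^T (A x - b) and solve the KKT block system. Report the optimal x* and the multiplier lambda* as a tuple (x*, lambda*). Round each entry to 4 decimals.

Form the Lagrangian:
  L(x, lambda) = (1/2) x^T Q x + c^T x + lambda^T (A x - b)
Stationarity (grad_x L = 0): Q x + c + A^T lambda = 0.
Primal feasibility: A x = b.

This gives the KKT block system:
  [ Q   A^T ] [ x     ]   [-c ]
  [ A    0  ] [ lambda ] = [ b ]

Solving the linear system:
  x*      = (-1.1429, -0.1429)
  lambda* = (5.7143)
  f(x*)   = 0.9286

x* = (-1.1429, -0.1429), lambda* = (5.7143)


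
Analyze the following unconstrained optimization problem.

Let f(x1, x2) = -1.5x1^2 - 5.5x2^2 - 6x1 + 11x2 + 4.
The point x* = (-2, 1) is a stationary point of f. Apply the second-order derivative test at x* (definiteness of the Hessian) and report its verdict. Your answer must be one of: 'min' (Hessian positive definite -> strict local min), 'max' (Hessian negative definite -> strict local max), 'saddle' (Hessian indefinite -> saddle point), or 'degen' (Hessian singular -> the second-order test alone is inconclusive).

Compute the Hessian H = grad^2 f:
  H = [[-3, 0], [0, -11]]
Verify stationarity: grad f(x*) = H x* + g = (0, 0).
Eigenvalues of H: -11, -3.
Both eigenvalues < 0, so H is negative definite -> x* is a strict local max.

max


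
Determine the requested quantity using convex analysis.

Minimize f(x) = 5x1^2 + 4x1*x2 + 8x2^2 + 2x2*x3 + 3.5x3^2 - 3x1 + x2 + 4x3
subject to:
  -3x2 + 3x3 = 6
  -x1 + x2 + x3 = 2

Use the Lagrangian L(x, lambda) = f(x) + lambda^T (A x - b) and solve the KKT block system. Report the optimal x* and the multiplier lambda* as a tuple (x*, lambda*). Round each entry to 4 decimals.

Form the Lagrangian:
  L(x, lambda) = (1/2) x^T Q x + c^T x + lambda^T (A x - b)
Stationarity (grad_x L = 0): Q x + c + A^T lambda = 0.
Primal feasibility: A x = b.

This gives the KKT block system:
  [ Q   A^T ] [ x     ]   [-c ]
  [ A    0  ] [ lambda ] = [ b ]

Solving the linear system:
  x*      = (-0.4096, -0.2048, 1.7952)
  lambda* = (-2.747, -7.9157)
  f(x*)   = 20.259

x* = (-0.4096, -0.2048, 1.7952), lambda* = (-2.747, -7.9157)


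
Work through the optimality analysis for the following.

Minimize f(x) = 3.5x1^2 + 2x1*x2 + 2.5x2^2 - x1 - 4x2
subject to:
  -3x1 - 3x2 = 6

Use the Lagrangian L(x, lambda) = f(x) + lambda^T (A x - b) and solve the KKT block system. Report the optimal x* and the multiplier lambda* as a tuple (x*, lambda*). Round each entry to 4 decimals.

Form the Lagrangian:
  L(x, lambda) = (1/2) x^T Q x + c^T x + lambda^T (A x - b)
Stationarity (grad_x L = 0): Q x + c + A^T lambda = 0.
Primal feasibility: A x = b.

This gives the KKT block system:
  [ Q   A^T ] [ x     ]   [-c ]
  [ A    0  ] [ lambda ] = [ b ]

Solving the linear system:
  x*      = (-1.125, -0.875)
  lambda* = (-3.5417)
  f(x*)   = 12.9375

x* = (-1.125, -0.875), lambda* = (-3.5417)


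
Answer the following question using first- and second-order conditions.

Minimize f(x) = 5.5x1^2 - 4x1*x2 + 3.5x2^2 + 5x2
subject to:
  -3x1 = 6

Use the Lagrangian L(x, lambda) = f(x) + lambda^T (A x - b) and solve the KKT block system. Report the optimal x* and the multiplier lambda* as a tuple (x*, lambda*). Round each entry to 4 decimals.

Form the Lagrangian:
  L(x, lambda) = (1/2) x^T Q x + c^T x + lambda^T (A x - b)
Stationarity (grad_x L = 0): Q x + c + A^T lambda = 0.
Primal feasibility: A x = b.

This gives the KKT block system:
  [ Q   A^T ] [ x     ]   [-c ]
  [ A    0  ] [ lambda ] = [ b ]

Solving the linear system:
  x*      = (-2, -1.8571)
  lambda* = (-4.8571)
  f(x*)   = 9.9286

x* = (-2, -1.8571), lambda* = (-4.8571)


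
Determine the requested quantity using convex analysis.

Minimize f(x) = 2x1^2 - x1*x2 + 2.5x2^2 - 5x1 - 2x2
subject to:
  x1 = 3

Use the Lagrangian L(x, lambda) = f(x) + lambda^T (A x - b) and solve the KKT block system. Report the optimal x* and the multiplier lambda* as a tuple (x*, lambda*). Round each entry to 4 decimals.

Form the Lagrangian:
  L(x, lambda) = (1/2) x^T Q x + c^T x + lambda^T (A x - b)
Stationarity (grad_x L = 0): Q x + c + A^T lambda = 0.
Primal feasibility: A x = b.

This gives the KKT block system:
  [ Q   A^T ] [ x     ]   [-c ]
  [ A    0  ] [ lambda ] = [ b ]

Solving the linear system:
  x*      = (3, 1)
  lambda* = (-6)
  f(x*)   = 0.5

x* = (3, 1), lambda* = (-6)


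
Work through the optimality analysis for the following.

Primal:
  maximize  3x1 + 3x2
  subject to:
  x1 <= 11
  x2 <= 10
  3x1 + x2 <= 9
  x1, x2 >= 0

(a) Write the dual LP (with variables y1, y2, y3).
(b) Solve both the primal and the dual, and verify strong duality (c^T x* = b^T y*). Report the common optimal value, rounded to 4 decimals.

The standard primal-dual pair for 'max c^T x s.t. A x <= b, x >= 0' is:
  Dual:  min b^T y  s.t.  A^T y >= c,  y >= 0.

So the dual LP is:
  minimize  11y1 + 10y2 + 9y3
  subject to:
    y1 + 3y3 >= 3
    y2 + y3 >= 3
    y1, y2, y3 >= 0

Solving the primal: x* = (0, 9).
  primal value c^T x* = 27.
Solving the dual: y* = (0, 0, 3).
  dual value b^T y* = 27.
Strong duality: c^T x* = b^T y*. Confirmed.

27


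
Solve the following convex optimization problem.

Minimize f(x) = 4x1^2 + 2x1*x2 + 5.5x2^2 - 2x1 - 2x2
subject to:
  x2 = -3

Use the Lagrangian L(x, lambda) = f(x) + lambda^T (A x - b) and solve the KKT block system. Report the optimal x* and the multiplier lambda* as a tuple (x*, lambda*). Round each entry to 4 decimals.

Form the Lagrangian:
  L(x, lambda) = (1/2) x^T Q x + c^T x + lambda^T (A x - b)
Stationarity (grad_x L = 0): Q x + c + A^T lambda = 0.
Primal feasibility: A x = b.

This gives the KKT block system:
  [ Q   A^T ] [ x     ]   [-c ]
  [ A    0  ] [ lambda ] = [ b ]

Solving the linear system:
  x*      = (1, -3)
  lambda* = (33)
  f(x*)   = 51.5

x* = (1, -3), lambda* = (33)


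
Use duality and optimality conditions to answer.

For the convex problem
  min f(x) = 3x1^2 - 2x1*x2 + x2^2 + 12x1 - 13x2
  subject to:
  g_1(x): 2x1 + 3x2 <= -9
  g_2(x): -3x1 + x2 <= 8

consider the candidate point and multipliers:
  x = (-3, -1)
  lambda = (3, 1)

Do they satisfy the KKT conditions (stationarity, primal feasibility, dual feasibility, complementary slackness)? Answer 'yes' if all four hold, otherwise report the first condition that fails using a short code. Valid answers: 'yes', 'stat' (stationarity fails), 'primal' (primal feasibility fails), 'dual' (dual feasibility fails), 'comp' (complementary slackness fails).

Gradient of f: grad f(x) = Q x + c = (-4, -9)
Constraint values g_i(x) = a_i^T x - b_i:
  g_1((-3, -1)) = 0
  g_2((-3, -1)) = 0
Stationarity residual: grad f(x) + sum_i lambda_i a_i = (-1, 1)
  -> stationarity FAILS
Primal feasibility (all g_i <= 0): OK
Dual feasibility (all lambda_i >= 0): OK
Complementary slackness (lambda_i * g_i(x) = 0 for all i): OK

Verdict: the first failing condition is stationarity -> stat.

stat


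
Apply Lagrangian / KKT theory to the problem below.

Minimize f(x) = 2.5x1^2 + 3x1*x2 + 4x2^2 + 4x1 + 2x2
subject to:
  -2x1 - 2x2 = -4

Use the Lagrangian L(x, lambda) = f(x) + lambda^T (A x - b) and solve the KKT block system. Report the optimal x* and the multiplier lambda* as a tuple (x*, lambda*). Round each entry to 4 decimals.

Form the Lagrangian:
  L(x, lambda) = (1/2) x^T Q x + c^T x + lambda^T (A x - b)
Stationarity (grad_x L = 0): Q x + c + A^T lambda = 0.
Primal feasibility: A x = b.

This gives the KKT block system:
  [ Q   A^T ] [ x     ]   [-c ]
  [ A    0  ] [ lambda ] = [ b ]

Solving the linear system:
  x*      = (1.1429, 0.8571)
  lambda* = (6.1429)
  f(x*)   = 15.4286

x* = (1.1429, 0.8571), lambda* = (6.1429)


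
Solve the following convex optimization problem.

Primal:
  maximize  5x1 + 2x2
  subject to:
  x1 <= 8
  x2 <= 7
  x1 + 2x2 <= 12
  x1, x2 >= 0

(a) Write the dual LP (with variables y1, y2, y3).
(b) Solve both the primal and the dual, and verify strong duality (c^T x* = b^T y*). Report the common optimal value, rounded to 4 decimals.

The standard primal-dual pair for 'max c^T x s.t. A x <= b, x >= 0' is:
  Dual:  min b^T y  s.t.  A^T y >= c,  y >= 0.

So the dual LP is:
  minimize  8y1 + 7y2 + 12y3
  subject to:
    y1 + y3 >= 5
    y2 + 2y3 >= 2
    y1, y2, y3 >= 0

Solving the primal: x* = (8, 2).
  primal value c^T x* = 44.
Solving the dual: y* = (4, 0, 1).
  dual value b^T y* = 44.
Strong duality: c^T x* = b^T y*. Confirmed.

44


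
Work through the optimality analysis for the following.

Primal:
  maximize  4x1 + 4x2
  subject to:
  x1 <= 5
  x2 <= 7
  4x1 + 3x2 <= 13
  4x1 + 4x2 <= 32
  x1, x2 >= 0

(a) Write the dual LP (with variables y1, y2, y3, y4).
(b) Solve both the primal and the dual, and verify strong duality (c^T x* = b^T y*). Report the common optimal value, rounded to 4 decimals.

The standard primal-dual pair for 'max c^T x s.t. A x <= b, x >= 0' is:
  Dual:  min b^T y  s.t.  A^T y >= c,  y >= 0.

So the dual LP is:
  minimize  5y1 + 7y2 + 13y3 + 32y4
  subject to:
    y1 + 4y3 + 4y4 >= 4
    y2 + 3y3 + 4y4 >= 4
    y1, y2, y3, y4 >= 0

Solving the primal: x* = (0, 4.3333).
  primal value c^T x* = 17.3333.
Solving the dual: y* = (0, 0, 1.3333, 0).
  dual value b^T y* = 17.3333.
Strong duality: c^T x* = b^T y*. Confirmed.

17.3333
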